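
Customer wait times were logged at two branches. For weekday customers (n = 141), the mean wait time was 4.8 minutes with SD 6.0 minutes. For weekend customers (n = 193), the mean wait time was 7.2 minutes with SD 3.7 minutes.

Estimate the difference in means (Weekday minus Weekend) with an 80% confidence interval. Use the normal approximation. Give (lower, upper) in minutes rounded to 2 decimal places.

(-3.13, -1.67)

Per-group SEs: s₁/√n₁ = 6.0/√141 = 0.5053, s₂/√n₂ = 3.7/√193 = 0.2663.
Unpooled SE of the difference: √(0.25532809 + 0.07091569) = 0.5712.
Margin of error = z* · SE = 1.282 × 0.5712 = 0.7323.
x̄₁ − x̄₂ = 4.8 − 7.2 = -2.4000.
CI: -2.4000 ± 0.7323 = (-3.13, -1.67).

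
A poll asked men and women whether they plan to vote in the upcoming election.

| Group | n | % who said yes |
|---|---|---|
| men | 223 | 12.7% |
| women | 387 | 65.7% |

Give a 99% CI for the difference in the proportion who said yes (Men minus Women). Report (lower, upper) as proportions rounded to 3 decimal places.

(-0.615, -0.445)

The two standard errors are √(0.1270×0.8730/223) = 0.02230 and √(0.6570×0.3430/387) = 0.02413.
Because the samples are independent, SE_diff = √(0.02230² + 0.02413²) = 0.03286.
Using z* = 2.576 for 99%, ME = 2.576 × 0.03286 = 0.08465.
p̂₁ − p̂₂ = -0.5300; interval -0.5300 ± 0.08465 gives (-0.615, -0.445).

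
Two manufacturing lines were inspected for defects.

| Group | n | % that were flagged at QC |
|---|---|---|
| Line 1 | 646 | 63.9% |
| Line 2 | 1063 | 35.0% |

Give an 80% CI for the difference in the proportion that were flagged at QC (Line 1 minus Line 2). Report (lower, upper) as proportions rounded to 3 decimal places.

SE₁ = √(p̂₁(1−p̂₁)/n₁) = √(0.6390·0.3610/646) = 0.01890; SE₂ = √(0.3500·0.6500/1063) = 0.01463.
Independent samples: SE of the difference = √(SE₁² + SE₂²) = √(0.00035721 + 0.0002140369) = 0.02390.
z* for 80% confidence is 1.282, so the margin of error is 1.282 × 0.02390 = 0.03064.
Point estimate p̂₁ − p̂₂ = 0.6390 − 0.3500 = 0.2890.
0.2890 ± 0.03064 → (0.258, 0.320).

(0.258, 0.320)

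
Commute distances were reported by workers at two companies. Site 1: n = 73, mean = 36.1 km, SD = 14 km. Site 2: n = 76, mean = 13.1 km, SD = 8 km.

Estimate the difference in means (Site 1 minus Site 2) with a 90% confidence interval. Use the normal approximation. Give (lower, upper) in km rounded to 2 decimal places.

(19.91, 26.09)

Standard errors of each mean: 14/√73 = 1.6386 and 8/√76 = 0.9177.
SE(x̄₁ − x̄₂) = √(1.6386² + 0.9177²) = 1.8781 for independent samples with unequal variances.
With z* = 1.645, the margin is 1.645 × 1.8781 = 3.0895.
x̄₁ − x̄₂ = 36.1 − 13.1 = 23.0000; the interval is 23.0000 ± 3.0895 = (19.91, 26.09).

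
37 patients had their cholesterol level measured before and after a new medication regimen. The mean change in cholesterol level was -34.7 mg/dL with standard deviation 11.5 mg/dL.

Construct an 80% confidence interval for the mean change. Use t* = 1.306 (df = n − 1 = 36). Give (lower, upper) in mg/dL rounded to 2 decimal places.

This is a matched-pairs design, so SE = s_d/√n = 11.5/√37 = 1.8906.
Margin = 1.306 × 1.8906 = 2.4691; the interval is -34.7 ± 2.4691 = (-37.17, -32.23).

(-37.17, -32.23)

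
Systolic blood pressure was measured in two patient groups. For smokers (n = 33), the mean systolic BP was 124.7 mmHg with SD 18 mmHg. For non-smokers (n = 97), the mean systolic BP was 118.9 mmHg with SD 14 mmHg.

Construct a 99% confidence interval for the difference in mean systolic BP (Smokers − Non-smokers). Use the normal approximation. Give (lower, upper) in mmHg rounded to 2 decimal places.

Standard errors of each mean: 18/√33 = 3.1334 and 14/√97 = 1.4215.
SE(x̄₁ − x̄₂) = √(3.1334² + 1.4215²) = 3.4408 for independent samples with unequal variances.
With z* = 2.576, the margin is 2.576 × 3.4408 = 8.8635.
x̄₁ − x̄₂ = 124.7 − 118.9 = 5.8000; the interval is 5.8000 ± 8.8635 = (-3.06, 14.66).

(-3.06, 14.66)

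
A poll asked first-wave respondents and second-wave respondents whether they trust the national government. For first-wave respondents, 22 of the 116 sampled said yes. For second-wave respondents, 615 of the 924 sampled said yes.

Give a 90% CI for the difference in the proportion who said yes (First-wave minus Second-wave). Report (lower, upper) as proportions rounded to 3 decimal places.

First, p̂₁ = 22/116 = 0.1897; p̂₂ = 615/924 = 0.6656.
The two standard errors are √(0.1897×0.8103/116) = 0.03640 and √(0.6656×0.3344/924) = 0.01552.
Because the samples are independent, SE_diff = √(0.03640² + 0.01552²) = 0.03957.
Using z* = 1.645 for 90%, ME = 1.645 × 0.03957 = 0.06509.
p̂₁ − p̂₂ = -0.4759; interval -0.4759 ± 0.06509 gives (-0.541, -0.411).

(-0.541, -0.411)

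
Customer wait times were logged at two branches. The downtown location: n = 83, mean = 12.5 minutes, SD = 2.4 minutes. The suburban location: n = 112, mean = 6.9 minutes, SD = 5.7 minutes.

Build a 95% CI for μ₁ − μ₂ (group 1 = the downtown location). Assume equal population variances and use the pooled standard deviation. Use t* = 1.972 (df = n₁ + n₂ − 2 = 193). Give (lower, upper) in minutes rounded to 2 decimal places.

Pooled variance s_p² = [82·2.4² + 111·5.7²] / (83+112−2) = 21.1332, so s_p = 4.5971.
SE_diff = s_p·√(1/n₁ + 1/n₂) = 4.5971·√(1/83 + 1/112) = 0.6658.
t* = 1.972; margin = 1.972 × 0.6658 = 1.3130.
Difference = 12.5 − 6.9 = 5.6000.
5.6000 ± 1.3130 → (4.29, 6.91).

(4.29, 6.91)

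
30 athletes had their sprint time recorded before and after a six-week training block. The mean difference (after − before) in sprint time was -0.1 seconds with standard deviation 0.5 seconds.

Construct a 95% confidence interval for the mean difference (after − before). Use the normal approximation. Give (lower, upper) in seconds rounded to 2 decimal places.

(-0.28, 0.08)

Paired design: SE = s_d/√n = 0.5/√30 = 0.0913.
z* = 1.960; margin of error = 1.960 × 0.0913 = 0.1789.
-0.1 ± 0.1789 → (-0.28, 0.08).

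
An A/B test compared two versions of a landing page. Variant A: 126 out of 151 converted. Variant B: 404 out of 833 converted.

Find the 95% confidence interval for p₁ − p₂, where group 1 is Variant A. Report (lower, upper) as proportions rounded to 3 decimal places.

Sample proportions: 126/151 = 0.8344, 404/833 = 0.4850.
Each SE is √(p̂(1−p̂)/n): √(0.8344·0.1656/151) = 0.03025 and √(0.4850·0.5150/833) = 0.01732.
SE(p̂₁ − p̂₂) = √(SE₁² + SE₂²) = √(0.0009150625 + 0.0002999824) = 0.03486, since the two samples are independent.
At 95% confidence z* = 1.960; margin = 1.960 × 0.03486 = 0.06833.
The difference is 0.8344 − 0.4850 = 0.3494, so the interval is 0.3494 ± 0.06833 = (0.281, 0.418).

(0.281, 0.418)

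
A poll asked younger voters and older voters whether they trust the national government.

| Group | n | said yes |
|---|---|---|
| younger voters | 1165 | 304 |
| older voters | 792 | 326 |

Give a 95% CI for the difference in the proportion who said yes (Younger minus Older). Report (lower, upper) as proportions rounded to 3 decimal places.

(-0.193, -0.108)

Sample proportions: 304/1165 = 0.2609, 326/792 = 0.4116.
Each SE is √(p̂(1−p̂)/n): √(0.2609·0.7391/1165) = 0.01287 and √(0.4116·0.5884/792) = 0.01749.
SE(p̂₁ − p̂₂) = √(SE₁² + SE₂²) = √(0.0001656369 + 0.0003059001) = 0.02171, since the two samples are independent.
At 95% confidence z* = 1.960; margin = 1.960 × 0.02171 = 0.04255.
The difference is 0.2609 − 0.4116 = -0.1507, so the interval is -0.1507 ± 0.04255 = (-0.193, -0.108).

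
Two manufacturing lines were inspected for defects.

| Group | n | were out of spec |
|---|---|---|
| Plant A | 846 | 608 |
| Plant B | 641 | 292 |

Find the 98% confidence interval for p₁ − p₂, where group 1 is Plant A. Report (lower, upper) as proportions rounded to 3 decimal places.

p̂₁ = 608/846 = 0.7187 and p̂₂ = 292/641 = 0.4555.
SE₁ = √(p̂₁(1−p̂₁)/n₁) = √(0.7187·0.2813/846) = 0.01546; SE₂ = √(0.4555·0.5445/641) = 0.01967.
Independent samples: SE of the difference = √(SE₁² + SE₂²) = √(0.0002390116 + 0.0003869089) = 0.02502.
z* for 98% confidence is 2.326, so the margin of error is 2.326 × 0.02502 = 0.05820.
Point estimate p̂₁ − p̂₂ = 0.7187 − 0.4555 = 0.2632.
0.2632 ± 0.05820 → (0.205, 0.321).

(0.205, 0.321)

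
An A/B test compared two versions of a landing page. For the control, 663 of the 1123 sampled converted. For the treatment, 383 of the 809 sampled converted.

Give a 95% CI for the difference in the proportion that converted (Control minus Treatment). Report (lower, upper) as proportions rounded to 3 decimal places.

(0.072, 0.162)

Sample proportions: 663/1123 = 0.5904, 383/809 = 0.4734.
Each SE is √(p̂(1−p̂)/n): √(0.5904·0.4096/1123) = 0.01467 and √(0.4734·0.5266/809) = 0.01755.
SE(p̂₁ − p̂₂) = √(SE₁² + SE₂²) = √(0.0002152089 + 0.0003080025) = 0.02287, since the two samples are independent.
At 95% confidence z* = 1.960; margin = 1.960 × 0.02287 = 0.04483.
The difference is 0.5904 − 0.4734 = 0.1170, so the interval is 0.1170 ± 0.04483 = (0.072, 0.162).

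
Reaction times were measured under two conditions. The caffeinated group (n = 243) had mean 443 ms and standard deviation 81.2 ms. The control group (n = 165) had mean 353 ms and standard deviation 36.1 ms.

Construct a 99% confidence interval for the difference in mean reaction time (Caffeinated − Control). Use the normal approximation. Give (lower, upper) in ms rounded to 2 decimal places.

Per-group SEs: s₁/√n₁ = 81.2/√243 = 5.2090, s₂/√n₂ = 36.1/√165 = 2.8104.
Unpooled SE of the difference: √(27.133681 + 7.89834816) = 5.9188.
Margin of error = z* · SE = 2.576 × 5.9188 = 15.2468.
x̄₁ − x̄₂ = 443 − 353 = 90.0000.
CI: 90.0000 ± 15.2468 = (74.75, 105.25).

(74.75, 105.25)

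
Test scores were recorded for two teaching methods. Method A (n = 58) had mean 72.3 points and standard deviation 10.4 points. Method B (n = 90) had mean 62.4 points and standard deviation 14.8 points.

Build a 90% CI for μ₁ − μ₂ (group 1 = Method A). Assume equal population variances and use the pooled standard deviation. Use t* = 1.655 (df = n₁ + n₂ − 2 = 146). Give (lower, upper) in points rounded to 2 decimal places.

s_p = √[((n₁−1)s₁² + (n₂−1)s₂²)/(n₁+n₂−2)] = √[(57·10.4² + 89·14.8²)/146] = 13.2571.
SE = 13.2571·√(1/58 + 1/90) = 2.2323.
With t* = 1.655, margin = 1.655 × 2.2323 = 3.6945.
x̄₁ − x̄₂ = 72.3 − 62.4 = 9.9000; interval 9.9000 ± 3.6945 = (6.21, 13.59).

(6.21, 13.59)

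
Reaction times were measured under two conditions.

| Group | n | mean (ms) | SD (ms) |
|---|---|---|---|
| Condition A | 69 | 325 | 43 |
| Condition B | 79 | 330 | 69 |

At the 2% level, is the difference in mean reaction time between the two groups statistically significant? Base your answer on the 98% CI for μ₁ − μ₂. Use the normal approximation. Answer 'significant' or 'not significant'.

not significant

SE₁ = s₁/√n₁ = 43/√69 = 5.1766; SE₂ = 69/√79 = 7.7631.
Independent samples, unequal variances: SE_diff = √(SE₁² + SE₂²) = √(26.79718756 + 60.26572161) = 9.3308.
z* = 2.326, so margin of error = 2.326 × 9.3308 = 21.7034.
Difference in means = 325 − 330 = -5.0000.
-5.0000 ± 21.7034 → (-26.7034, 16.7034).
The interval (-26.7034, 16.7034) contains 0, so the difference is not significant.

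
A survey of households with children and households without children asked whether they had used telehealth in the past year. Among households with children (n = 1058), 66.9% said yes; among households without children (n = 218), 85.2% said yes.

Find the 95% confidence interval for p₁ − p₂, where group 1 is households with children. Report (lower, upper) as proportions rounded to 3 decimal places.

(-0.238, -0.128)

SE₁ = √(p̂₁(1−p̂₁)/n₁) = √(0.6690·0.3310/1058) = 0.01447; SE₂ = √(0.8520·0.1480/218) = 0.02405.
Independent samples: SE of the difference = √(SE₁² + SE₂²) = √(0.0002093809 + 0.0005784025) = 0.02807.
z* for 95% confidence is 1.960, so the margin of error is 1.960 × 0.02807 = 0.05502.
Point estimate p̂₁ − p̂₂ = 0.6690 − 0.8520 = -0.1830.
-0.1830 ± 0.05502 → (-0.238, -0.128).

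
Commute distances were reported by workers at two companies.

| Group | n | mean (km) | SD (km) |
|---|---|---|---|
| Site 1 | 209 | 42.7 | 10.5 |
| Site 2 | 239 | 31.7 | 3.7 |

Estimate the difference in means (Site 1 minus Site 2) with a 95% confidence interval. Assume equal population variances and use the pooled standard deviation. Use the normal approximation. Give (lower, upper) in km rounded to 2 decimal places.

Pooled variance s_p² = [208·10.5² + 238·3.7²] / (209+239−2) = 58.7225, so s_p = 7.6631.
SE_diff = s_p·√(1/n₁ + 1/n₂) = 7.6631·√(1/209 + 1/239) = 0.7257.
z* = 1.960; margin = 1.960 × 0.7257 = 1.4224.
Difference = 42.7 − 31.7 = 11.0000.
11.0000 ± 1.4224 → (9.58, 12.42).

(9.58, 12.42)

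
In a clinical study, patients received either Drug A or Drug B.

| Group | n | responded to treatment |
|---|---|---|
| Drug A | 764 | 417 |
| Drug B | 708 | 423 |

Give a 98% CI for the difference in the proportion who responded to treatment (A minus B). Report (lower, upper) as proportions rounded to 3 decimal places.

(-0.112, 0.008)

Sample proportions: 417/764 = 0.5458, 423/708 = 0.5975.
Each SE is √(p̂(1−p̂)/n): √(0.5458·0.4542/764) = 0.01801 and √(0.5975·0.4025/708) = 0.01843.
SE(p̂₁ − p̂₂) = √(SE₁² + SE₂²) = √(0.0003243601 + 0.0003396649) = 0.02577, since the two samples are independent.
At 98% confidence z* = 2.326; margin = 2.326 × 0.02577 = 0.05994.
The difference is 0.5458 − 0.5975 = -0.0517, so the interval is -0.0517 ± 0.05994 = (-0.112, 0.008).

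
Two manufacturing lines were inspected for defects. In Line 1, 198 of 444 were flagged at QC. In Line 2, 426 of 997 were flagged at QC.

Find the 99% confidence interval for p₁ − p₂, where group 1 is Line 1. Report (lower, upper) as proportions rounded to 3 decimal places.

(-0.054, 0.092)

Sample proportions: 198/444 = 0.4459, 426/997 = 0.4273.
Each SE is √(p̂(1−p̂)/n): √(0.4459·0.5541/444) = 0.02359 and √(0.4273·0.5727/997) = 0.01567.
SE(p̂₁ − p̂₂) = √(SE₁² + SE₂²) = √(0.0005564881 + 0.0002455489) = 0.02832, since the two samples are independent.
At 99% confidence z* = 2.576; margin = 2.576 × 0.02832 = 0.07295.
The difference is 0.4459 − 0.4273 = 0.0186, so the interval is 0.0186 ± 0.07295 = (-0.054, 0.092).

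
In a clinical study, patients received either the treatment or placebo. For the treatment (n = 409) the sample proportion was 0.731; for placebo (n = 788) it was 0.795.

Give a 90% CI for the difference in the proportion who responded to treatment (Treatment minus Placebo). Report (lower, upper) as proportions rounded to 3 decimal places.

Each SE is √(p̂(1−p̂)/n): √(0.7310·0.2690/409) = 0.02193 and √(0.7950·0.2050/788) = 0.01438.
SE(p̂₁ − p̂₂) = √(SE₁² + SE₂²) = √(0.0004809249 + 0.0002067844) = 0.02622, since the two samples are independent.
At 90% confidence z* = 1.645; margin = 1.645 × 0.02622 = 0.04313.
The difference is 0.7310 − 0.7950 = -0.0640, so the interval is -0.0640 ± 0.04313 = (-0.107, -0.021).

(-0.107, -0.021)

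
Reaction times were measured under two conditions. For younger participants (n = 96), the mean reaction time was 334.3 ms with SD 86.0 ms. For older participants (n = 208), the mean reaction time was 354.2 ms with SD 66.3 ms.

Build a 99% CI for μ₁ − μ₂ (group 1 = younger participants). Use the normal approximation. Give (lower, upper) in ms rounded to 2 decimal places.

Standard errors of each mean: 86.0/√96 = 8.7773 and 66.3/√208 = 4.5971.
SE(x̄₁ − x̄₂) = √(8.7773² + 4.5971²) = 9.9083 for independent samples with unequal variances.
With z* = 2.576, the margin is 2.576 × 9.9083 = 25.5238.
x̄₁ − x̄₂ = 334.3 − 354.2 = -19.9000; the interval is -19.9000 ± 25.5238 = (-45.42, 5.62).

(-45.42, 5.62)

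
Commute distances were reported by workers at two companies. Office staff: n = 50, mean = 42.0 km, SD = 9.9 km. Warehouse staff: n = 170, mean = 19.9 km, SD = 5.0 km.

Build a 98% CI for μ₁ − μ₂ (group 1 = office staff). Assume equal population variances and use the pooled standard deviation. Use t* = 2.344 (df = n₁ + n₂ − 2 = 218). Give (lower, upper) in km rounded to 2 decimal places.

s_p = √[((n₁−1)s₁² + (n₂−1)s₂²)/(n₁+n₂−2)] = √[(49·9.9² + 169·5.0²)/218] = 6.4351.
SE = 6.4351·√(1/50 + 1/170) = 1.0353.
With t* = 2.344, margin = 2.344 × 1.0353 = 2.4267.
x̄₁ − x̄₂ = 42.0 − 19.9 = 22.1000; interval 22.1000 ± 2.4267 = (19.67, 24.53).

(19.67, 24.53)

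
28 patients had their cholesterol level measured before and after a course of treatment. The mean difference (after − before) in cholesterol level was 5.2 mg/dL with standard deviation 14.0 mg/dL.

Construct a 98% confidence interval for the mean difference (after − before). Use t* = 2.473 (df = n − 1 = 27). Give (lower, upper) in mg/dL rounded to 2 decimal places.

(-1.34, 11.74)

Paired design: SE = s_d/√n = 14.0/√28 = 2.6458.
t* = 2.473; margin of error = 2.473 × 2.6458 = 6.5431.
5.2 ± 6.5431 → (-1.34, 11.74).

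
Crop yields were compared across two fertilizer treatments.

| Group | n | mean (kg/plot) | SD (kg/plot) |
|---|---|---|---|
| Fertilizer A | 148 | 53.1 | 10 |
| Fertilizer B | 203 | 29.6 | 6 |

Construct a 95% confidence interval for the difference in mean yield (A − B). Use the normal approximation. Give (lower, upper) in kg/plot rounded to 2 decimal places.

Standard errors of each mean: 10/√148 = 0.8220 and 6/√203 = 0.4211.
SE(x̄₁ − x̄₂) = √(0.8220² + 0.4211²) = 0.9236 for independent samples with unequal variances.
With z* = 1.960, the margin is 1.960 × 0.9236 = 1.8103.
x̄₁ − x̄₂ = 53.1 − 29.6 = 23.5000; the interval is 23.5000 ± 1.8103 = (21.69, 25.31).

(21.69, 25.31)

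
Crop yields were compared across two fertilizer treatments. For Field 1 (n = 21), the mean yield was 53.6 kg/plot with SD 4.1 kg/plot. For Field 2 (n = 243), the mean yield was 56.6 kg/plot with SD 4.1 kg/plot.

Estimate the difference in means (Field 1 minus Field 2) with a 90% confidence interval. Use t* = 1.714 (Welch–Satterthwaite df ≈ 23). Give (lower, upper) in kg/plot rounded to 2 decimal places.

Standard errors of each mean: 4.1/√21 = 0.8947 and 4.1/√243 = 0.2630.
SE(x̄₁ − x̄₂) = √(0.8947² + 0.2630²) = 0.9326 for independent samples with unequal variances.
With t* = 1.714, the margin is 1.714 × 0.9326 = 1.5985.
x̄₁ − x̄₂ = 53.6 − 56.6 = -3.0000; the interval is -3.0000 ± 1.5985 = (-4.60, -1.40).

(-4.60, -1.40)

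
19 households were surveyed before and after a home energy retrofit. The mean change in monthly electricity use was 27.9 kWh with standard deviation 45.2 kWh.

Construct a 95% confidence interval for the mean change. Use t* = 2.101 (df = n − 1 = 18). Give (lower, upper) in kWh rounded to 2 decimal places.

This is a matched-pairs design, so SE = s_d/√n = 45.2/√19 = 10.3696.
Margin = 2.101 × 10.3696 = 21.7865; the interval is 27.9 ± 21.7865 = (6.11, 49.69).

(6.11, 49.69)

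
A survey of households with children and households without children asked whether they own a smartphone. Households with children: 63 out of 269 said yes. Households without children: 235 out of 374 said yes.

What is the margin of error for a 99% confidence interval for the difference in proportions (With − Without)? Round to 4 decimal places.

First, p̂₁ = 63/269 = 0.2342; p̂₂ = 235/374 = 0.6283.
The two standard errors are √(0.2342×0.7658/269) = 0.02582 and √(0.6283×0.3717/374) = 0.02499.
Because the samples are independent, SE_diff = √(0.02582² + 0.02499²) = 0.03593.
Using z* = 2.576 for 99%, ME = 2.576 × 0.03593 = 0.09256.

0.0926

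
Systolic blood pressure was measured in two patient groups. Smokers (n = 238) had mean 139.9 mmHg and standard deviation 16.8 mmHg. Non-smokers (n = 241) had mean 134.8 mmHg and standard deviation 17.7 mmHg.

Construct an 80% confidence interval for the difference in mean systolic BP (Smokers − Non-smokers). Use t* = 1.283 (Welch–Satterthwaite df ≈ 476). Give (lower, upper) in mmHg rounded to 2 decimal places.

(3.08, 7.12)

SE₁ = s₁/√n₁ = 16.8/√238 = 1.0890; SE₂ = 17.7/√241 = 1.1402.
Independent samples, unequal variances: SE_diff = √(SE₁² + SE₂²) = √(1.185921 + 1.30005604) = 1.5767.
t* = 1.283, so margin of error = 1.283 × 1.5767 = 2.0229.
Difference in means = 139.9 − 134.8 = 5.1000.
5.1000 ± 2.0229 → (3.08, 7.12).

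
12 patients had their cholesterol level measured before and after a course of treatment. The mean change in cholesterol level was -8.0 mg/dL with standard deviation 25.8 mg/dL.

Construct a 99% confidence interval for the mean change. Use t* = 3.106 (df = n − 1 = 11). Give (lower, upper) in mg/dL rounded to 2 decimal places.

(-31.13, 15.13)

Paired design: SE = s_d/√n = 25.8/√12 = 7.4478.
t* = 3.106; margin of error = 3.106 × 7.4478 = 23.1329.
-8.0 ± 23.1329 → (-31.13, 15.13).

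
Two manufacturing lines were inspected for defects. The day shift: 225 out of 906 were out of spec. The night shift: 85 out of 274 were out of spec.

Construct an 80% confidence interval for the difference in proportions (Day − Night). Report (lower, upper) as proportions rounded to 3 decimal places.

(-0.102, -0.022)

Sample proportions: 225/906 = 0.2483, 85/274 = 0.3102.
Each SE is √(p̂(1−p̂)/n): √(0.2483·0.7517/906) = 0.01435 and √(0.3102·0.6898/274) = 0.02795.
SE(p̂₁ − p̂₂) = √(SE₁² + SE₂²) = √(0.0002059225 + 0.0007812025) = 0.03142, since the two samples are independent.
At 80% confidence z* = 1.282; margin = 1.282 × 0.03142 = 0.04028.
The difference is 0.2483 − 0.3102 = -0.0619, so the interval is -0.0619 ± 0.04028 = (-0.102, -0.022).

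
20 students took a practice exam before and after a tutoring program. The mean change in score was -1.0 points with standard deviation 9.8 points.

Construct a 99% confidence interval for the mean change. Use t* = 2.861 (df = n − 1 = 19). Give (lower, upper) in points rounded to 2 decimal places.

(-7.27, 5.27)

Paired design: SE = s_d/√n = 9.8/√20 = 2.1913.
t* = 2.861; margin of error = 2.861 × 2.1913 = 6.2693.
-1.0 ± 6.2693 → (-7.27, 5.27).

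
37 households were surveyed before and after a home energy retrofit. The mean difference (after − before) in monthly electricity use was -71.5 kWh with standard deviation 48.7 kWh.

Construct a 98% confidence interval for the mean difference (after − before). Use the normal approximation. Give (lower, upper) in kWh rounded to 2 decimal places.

This is a matched-pairs design, so SE = s_d/√n = 48.7/√37 = 8.0062.
Margin = 2.326 × 8.0062 = 18.6224; the interval is -71.5 ± 18.6224 = (-90.12, -52.88).

(-90.12, -52.88)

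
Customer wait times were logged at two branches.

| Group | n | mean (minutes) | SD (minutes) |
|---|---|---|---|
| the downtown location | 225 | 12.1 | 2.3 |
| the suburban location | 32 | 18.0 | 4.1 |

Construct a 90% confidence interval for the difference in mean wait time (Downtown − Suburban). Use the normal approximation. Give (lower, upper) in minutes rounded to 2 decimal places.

(-7.12, -4.68)

SE₁ = s₁/√n₁ = 2.3/√225 = 0.1533; SE₂ = 4.1/√32 = 0.7248.
Independent samples, unequal variances: SE_diff = √(SE₁² + SE₂²) = √(0.02350089 + 0.52533504) = 0.7408.
z* = 1.645, so margin of error = 1.645 × 0.7408 = 1.2186.
Difference in means = 12.1 − 18.0 = -5.9000.
-5.9000 ± 1.2186 → (-7.12, -4.68).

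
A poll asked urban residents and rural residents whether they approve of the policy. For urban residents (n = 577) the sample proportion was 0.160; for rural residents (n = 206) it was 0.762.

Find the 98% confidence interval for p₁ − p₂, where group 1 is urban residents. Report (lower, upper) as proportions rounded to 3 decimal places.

The two standard errors are √(0.1600×0.8400/577) = 0.01526 and √(0.7620×0.2380/206) = 0.02967.
Because the samples are independent, SE_diff = √(0.01526² + 0.02967²) = 0.03336.
Using z* = 2.326 for 98%, ME = 2.326 × 0.03336 = 0.07760.
p̂₁ − p̂₂ = -0.6020; interval -0.6020 ± 0.07760 gives (-0.680, -0.524).

(-0.680, -0.524)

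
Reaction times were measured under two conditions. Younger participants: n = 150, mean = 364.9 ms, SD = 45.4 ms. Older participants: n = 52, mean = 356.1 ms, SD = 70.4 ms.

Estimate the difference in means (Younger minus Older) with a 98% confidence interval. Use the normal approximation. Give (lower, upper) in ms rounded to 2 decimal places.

(-15.49, 33.09)

SE₁ = s₁/√n₁ = 45.4/√150 = 3.7069; SE₂ = 70.4/√52 = 9.7627.
Independent samples, unequal variances: SE_diff = √(SE₁² + SE₂²) = √(13.74110761 + 95.31031129) = 10.4428.
z* = 2.326, so margin of error = 2.326 × 10.4428 = 24.2900.
Difference in means = 364.9 − 356.1 = 8.8000.
8.8000 ± 24.2900 → (-15.49, 33.09).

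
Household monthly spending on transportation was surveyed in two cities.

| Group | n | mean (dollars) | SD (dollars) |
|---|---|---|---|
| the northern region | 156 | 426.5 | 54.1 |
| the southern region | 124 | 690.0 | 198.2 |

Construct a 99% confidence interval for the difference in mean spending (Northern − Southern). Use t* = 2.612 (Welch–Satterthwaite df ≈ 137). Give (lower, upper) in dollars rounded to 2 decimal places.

Standard errors of each mean: 54.1/√156 = 4.3315 and 198.2/√124 = 17.7989.
SE(x̄₁ − x̄₂) = √(4.3315² + 17.7989²) = 18.3184 for independent samples with unequal variances.
With t* = 2.612, the margin is 2.612 × 18.3184 = 47.8477.
x̄₁ − x̄₂ = 426.5 − 690.0 = -263.5000; the interval is -263.5000 ± 47.8477 = (-311.35, -215.65).

(-311.35, -215.65)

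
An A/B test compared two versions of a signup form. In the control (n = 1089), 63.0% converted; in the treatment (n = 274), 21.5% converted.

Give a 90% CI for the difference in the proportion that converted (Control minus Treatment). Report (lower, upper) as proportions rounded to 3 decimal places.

(0.368, 0.462)

SE₁ = √(p̂₁(1−p̂₁)/n₁) = √(0.6300·0.3700/1089) = 0.01463; SE₂ = √(0.2150·0.7850/274) = 0.02482.
Independent samples: SE of the difference = √(SE₁² + SE₂²) = √(0.0002140369 + 0.0006160324) = 0.02881.
z* for 90% confidence is 1.645, so the margin of error is 1.645 × 0.02881 = 0.04739.
Point estimate p̂₁ − p̂₂ = 0.6300 − 0.2150 = 0.4150.
0.4150 ± 0.04739 → (0.368, 0.462).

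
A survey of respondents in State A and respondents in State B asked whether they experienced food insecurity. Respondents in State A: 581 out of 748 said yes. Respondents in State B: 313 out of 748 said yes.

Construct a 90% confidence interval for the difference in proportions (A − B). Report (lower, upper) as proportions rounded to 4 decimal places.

First, p̂₁ = 581/748 = 0.7767; p̂₂ = 313/748 = 0.4184.
The two standard errors are √(0.7767×0.2233/748) = 0.01523 and √(0.4184×0.5816/748) = 0.01804.
Because the samples are independent, SE_diff = √(0.01523² + 0.01804²) = 0.02361.
Using z* = 1.645 for 90%, ME = 1.645 × 0.02361 = 0.03884.
p̂₁ − p̂₂ = 0.3583; interval 0.3583 ± 0.03884 gives (0.3195, 0.3971).

(0.3195, 0.3971)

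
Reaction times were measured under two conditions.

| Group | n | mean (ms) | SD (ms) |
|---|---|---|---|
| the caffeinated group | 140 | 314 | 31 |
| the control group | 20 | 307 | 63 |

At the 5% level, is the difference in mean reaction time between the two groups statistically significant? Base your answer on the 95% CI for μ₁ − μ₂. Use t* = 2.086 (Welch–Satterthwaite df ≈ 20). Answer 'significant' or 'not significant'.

not significant

SE₁ = s₁/√n₁ = 31/√140 = 2.6200; SE₂ = 63/√20 = 14.0872.
Independent samples, unequal variances: SE_diff = √(SE₁² + SE₂²) = √(6.8644 + 198.44920384) = 14.3288.
t* = 2.086, so margin of error = 2.086 × 14.3288 = 29.8899.
Difference in means = 314 − 307 = 7.0000.
7.0000 ± 29.8899 → (-22.8899, 36.8899).
The interval (-22.8899, 36.8899) contains 0, so the difference is not significant.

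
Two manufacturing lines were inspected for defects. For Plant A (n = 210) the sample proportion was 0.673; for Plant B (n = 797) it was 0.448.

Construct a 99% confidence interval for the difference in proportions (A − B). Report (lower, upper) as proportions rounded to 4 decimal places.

The two standard errors are √(0.6730×0.3270/210) = 0.03237 and √(0.4480×0.5520/797) = 0.01761.
Because the samples are independent, SE_diff = √(0.03237² + 0.01761²) = 0.03685.
Using z* = 2.576 for 99%, ME = 2.576 × 0.03685 = 0.09493.
p̂₁ − p̂₂ = 0.2250; interval 0.2250 ± 0.09493 gives (0.1301, 0.3199).

(0.1301, 0.3199)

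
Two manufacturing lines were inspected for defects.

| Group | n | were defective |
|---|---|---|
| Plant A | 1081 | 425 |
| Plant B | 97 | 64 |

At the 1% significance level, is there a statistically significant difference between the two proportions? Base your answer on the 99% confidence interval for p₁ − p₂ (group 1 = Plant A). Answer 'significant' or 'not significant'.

significant

p̂₁ = 425/1081 = 0.3932 and p̂₂ = 64/97 = 0.6598.
SE₁ = √(p̂₁(1−p̂₁)/n₁) = √(0.3932·0.6068/1081) = 0.01486; SE₂ = √(0.6598·0.3402/97) = 0.04810.
Independent samples: SE of the difference = √(SE₁² + SE₂²) = √(0.0002208196 + 0.00231361) = 0.05034.
z* for 99% confidence is 2.576, so the margin of error is 2.576 × 0.05034 = 0.12968.
Point estimate p̂₁ − p̂₂ = 0.3932 − 0.6598 = -0.2666.
-0.2666 ± 0.12968 → (-0.39628, -0.13692).
The interval (-0.39628, -0.13692) does not contain 0, so the difference is significant.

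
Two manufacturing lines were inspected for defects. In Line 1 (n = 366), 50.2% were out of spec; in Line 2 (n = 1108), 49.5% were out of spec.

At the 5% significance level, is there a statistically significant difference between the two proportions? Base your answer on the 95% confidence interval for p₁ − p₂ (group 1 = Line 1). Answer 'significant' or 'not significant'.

The two standard errors are √(0.5020×0.4980/366) = 0.02614 and √(0.4950×0.5050/1108) = 0.01502.
Because the samples are independent, SE_diff = √(0.02614² + 0.01502²) = 0.03015.
Using z* = 1.960 for 95%, ME = 1.960 × 0.03015 = 0.05909.
p̂₁ − p̂₂ = 0.0070; interval 0.0070 ± 0.05909 gives (-0.05209, 0.06609).
The interval (-0.05209, 0.06609) contains 0, so the difference is not significant.

not significant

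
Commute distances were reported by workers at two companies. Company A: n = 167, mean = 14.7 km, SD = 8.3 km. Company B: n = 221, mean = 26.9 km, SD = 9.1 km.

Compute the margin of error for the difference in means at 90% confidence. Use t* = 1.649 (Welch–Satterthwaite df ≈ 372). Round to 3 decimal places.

1.463

Standard errors of each mean: 8.3/√167 = 0.6423 and 9.1/√221 = 0.6121.
SE(x̄₁ − x̄₂) = √(0.6423² + 0.6121²) = 0.8873 for independent samples with unequal variances.
With t* = 1.649, the margin is 1.649 × 0.8873 = 1.4632.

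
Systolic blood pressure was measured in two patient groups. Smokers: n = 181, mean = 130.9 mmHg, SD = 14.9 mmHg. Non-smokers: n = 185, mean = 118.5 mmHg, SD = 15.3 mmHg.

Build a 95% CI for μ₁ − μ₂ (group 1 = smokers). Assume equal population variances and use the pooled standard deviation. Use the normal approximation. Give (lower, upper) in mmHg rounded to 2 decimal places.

Pooled variance s_p² = [180·14.9² + 184·15.3²] / (181+185−2) = 228.1164, so s_p = 15.1035.
SE_diff = s_p·√(1/n₁ + 1/n₂) = 15.1035·√(1/181 + 1/185) = 1.5790.
z* = 1.960; margin = 1.960 × 1.5790 = 3.0948.
Difference = 130.9 − 118.5 = 12.4000.
12.4000 ± 3.0948 → (9.31, 15.49).

(9.31, 15.49)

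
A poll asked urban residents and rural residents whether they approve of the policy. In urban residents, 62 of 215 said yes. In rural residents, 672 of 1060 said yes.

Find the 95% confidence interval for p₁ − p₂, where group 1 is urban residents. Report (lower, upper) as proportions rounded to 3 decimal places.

Sample proportions: 62/215 = 0.2884, 672/1060 = 0.6340.
Each SE is √(p̂(1−p̂)/n): √(0.2884·0.7116/215) = 0.03090 and √(0.6340·0.3660/1060) = 0.01480.
SE(p̂₁ − p̂₂) = √(SE₁² + SE₂²) = √(0.00095481 + 0.00021904) = 0.03426, since the two samples are independent.
At 95% confidence z* = 1.960; margin = 1.960 × 0.03426 = 0.06715.
The difference is 0.2884 − 0.6340 = -0.3456, so the interval is -0.3456 ± 0.06715 = (-0.413, -0.278).

(-0.413, -0.278)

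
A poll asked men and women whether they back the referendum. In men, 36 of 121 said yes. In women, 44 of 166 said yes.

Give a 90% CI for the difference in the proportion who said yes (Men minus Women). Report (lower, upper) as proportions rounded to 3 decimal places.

Sample proportions: 36/121 = 0.2975, 44/166 = 0.2651.
Each SE is √(p̂(1−p̂)/n): √(0.2975·0.7025/121) = 0.04156 and √(0.2651·0.7349/166) = 0.03426.
SE(p̂₁ − p̂₂) = √(SE₁² + SE₂²) = √(0.0017272336 + 0.0011737476) = 0.05386, since the two samples are independent.
At 90% confidence z* = 1.645; margin = 1.645 × 0.05386 = 0.08860.
The difference is 0.2975 − 0.2651 = 0.0324, so the interval is 0.0324 ± 0.08860 = (-0.056, 0.121).

(-0.056, 0.121)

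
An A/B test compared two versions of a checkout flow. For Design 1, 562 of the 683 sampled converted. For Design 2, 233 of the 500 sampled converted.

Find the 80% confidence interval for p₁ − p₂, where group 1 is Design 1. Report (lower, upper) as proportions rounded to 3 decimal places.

Sample proportions: 562/683 = 0.8228, 233/500 = 0.4660.
Each SE is √(p̂(1−p̂)/n): √(0.8228·0.1772/683) = 0.01461 and √(0.4660·0.5340/500) = 0.02231.
SE(p̂₁ − p̂₂) = √(SE₁² + SE₂²) = √(0.0002134521 + 0.0004977361) = 0.02667, since the two samples are independent.
At 80% confidence z* = 1.282; margin = 1.282 × 0.02667 = 0.03419.
The difference is 0.8228 − 0.4660 = 0.3568, so the interval is 0.3568 ± 0.03419 = (0.323, 0.391).

(0.323, 0.391)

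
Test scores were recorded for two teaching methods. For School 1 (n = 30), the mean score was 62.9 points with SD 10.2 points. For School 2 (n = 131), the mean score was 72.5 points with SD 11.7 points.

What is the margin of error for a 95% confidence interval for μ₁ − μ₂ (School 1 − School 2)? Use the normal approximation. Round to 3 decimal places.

Standard errors of each mean: 10.2/√30 = 1.8623 and 11.7/√131 = 1.0222.
SE(x̄₁ − x̄₂) = √(1.8623² + 1.0222²) = 2.1244 for independent samples with unequal variances.
With z* = 1.960, the margin is 1.960 × 2.1244 = 4.1638.

4.164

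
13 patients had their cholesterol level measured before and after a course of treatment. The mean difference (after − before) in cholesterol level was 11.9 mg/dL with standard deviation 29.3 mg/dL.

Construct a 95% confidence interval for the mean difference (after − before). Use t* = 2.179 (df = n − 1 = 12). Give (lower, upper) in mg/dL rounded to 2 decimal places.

This is a matched-pairs design, so SE = s_d/√n = 29.3/√13 = 8.1264.
Margin = 2.179 × 8.1264 = 17.7074; the interval is 11.9 ± 17.7074 = (-5.81, 29.61).

(-5.81, 29.61)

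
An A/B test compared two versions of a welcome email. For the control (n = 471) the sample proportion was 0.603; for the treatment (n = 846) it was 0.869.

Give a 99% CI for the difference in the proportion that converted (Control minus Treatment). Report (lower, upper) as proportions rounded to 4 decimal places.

(-0.3313, -0.2007)

SE₁ = √(p̂₁(1−p̂₁)/n₁) = √(0.6030·0.3970/471) = 0.02254; SE₂ = √(0.8690·0.1310/846) = 0.01160.
Independent samples: SE of the difference = √(SE₁² + SE₂²) = √(0.0005080516 + 0.00013456) = 0.02535.
z* for 99% confidence is 2.576, so the margin of error is 2.576 × 0.02535 = 0.06530.
Point estimate p̂₁ − p̂₂ = 0.6030 − 0.8690 = -0.2660.
-0.2660 ± 0.06530 → (-0.3313, -0.2007).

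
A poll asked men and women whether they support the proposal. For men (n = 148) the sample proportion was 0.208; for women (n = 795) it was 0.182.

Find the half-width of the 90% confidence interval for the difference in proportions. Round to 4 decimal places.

SE₁ = √(p̂₁(1−p̂₁)/n₁) = √(0.2080·0.7920/148) = 0.03336; SE₂ = √(0.1820·0.8180/795) = 0.01368.
Independent samples: SE of the difference = √(SE₁² + SE₂²) = √(0.0011128896 + 0.0001871424) = 0.03606.
z* for 90% confidence is 1.645, so the margin of error is 1.645 × 0.03606 = 0.05932.

0.0593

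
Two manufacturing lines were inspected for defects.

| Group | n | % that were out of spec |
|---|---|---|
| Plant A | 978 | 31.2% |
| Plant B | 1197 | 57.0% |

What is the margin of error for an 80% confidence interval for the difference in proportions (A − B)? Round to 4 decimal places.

Each SE is √(p̂(1−p̂)/n): √(0.3120·0.6880/978) = 0.01482 and √(0.5700·0.4300/1197) = 0.01431.
SE(p̂₁ − p̂₂) = √(SE₁² + SE₂²) = √(0.0002196324 + 0.0002047761) = 0.02060, since the two samples are independent.
At 80% confidence z* = 1.282; margin = 1.282 × 0.02060 = 0.02641.

0.0264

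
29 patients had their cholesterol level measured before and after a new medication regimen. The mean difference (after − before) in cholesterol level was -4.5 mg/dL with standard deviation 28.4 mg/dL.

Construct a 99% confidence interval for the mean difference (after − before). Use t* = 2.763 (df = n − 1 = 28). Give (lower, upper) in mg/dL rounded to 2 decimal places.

This is a matched-pairs design, so SE = s_d/√n = 28.4/√29 = 5.2737.
Margin = 2.763 × 5.2737 = 14.5712; the interval is -4.5 ± 14.5712 = (-19.07, 10.07).

(-19.07, 10.07)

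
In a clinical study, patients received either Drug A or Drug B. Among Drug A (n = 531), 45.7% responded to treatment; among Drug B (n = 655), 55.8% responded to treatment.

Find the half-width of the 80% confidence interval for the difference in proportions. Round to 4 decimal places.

SE₁ = √(p̂₁(1−p̂₁)/n₁) = √(0.4570·0.5430/531) = 0.02162; SE₂ = √(0.5580·0.4420/655) = 0.01940.
Independent samples: SE of the difference = √(SE₁² + SE₂²) = √(0.0004674244 + 0.00037636) = 0.02905.
z* for 80% confidence is 1.282, so the margin of error is 1.282 × 0.02905 = 0.03724.

0.0372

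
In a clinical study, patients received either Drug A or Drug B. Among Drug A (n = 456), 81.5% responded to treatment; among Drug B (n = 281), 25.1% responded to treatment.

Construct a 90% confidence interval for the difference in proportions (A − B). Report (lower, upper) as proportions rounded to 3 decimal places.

The two standard errors are √(0.8150×0.1850/456) = 0.01818 and √(0.2510×0.7490/281) = 0.02587.
Because the samples are independent, SE_diff = √(0.01818² + 0.02587²) = 0.03162.
Using z* = 1.645 for 90%, ME = 1.645 × 0.03162 = 0.05201.
p̂₁ − p̂₂ = 0.5640; interval 0.5640 ± 0.05201 gives (0.512, 0.616).

(0.512, 0.616)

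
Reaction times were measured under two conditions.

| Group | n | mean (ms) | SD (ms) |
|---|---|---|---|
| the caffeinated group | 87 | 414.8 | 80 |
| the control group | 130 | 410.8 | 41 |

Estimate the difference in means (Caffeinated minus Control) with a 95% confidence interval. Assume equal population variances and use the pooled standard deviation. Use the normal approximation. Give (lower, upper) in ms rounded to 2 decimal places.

(-12.22, 20.22)

Pooled variance s_p² = [86·80² + 129·41²] / (87+130−2) = 3568.6000, so s_p = 59.7378.
SE_diff = s_p·√(1/n₁ + 1/n₂) = 59.7378·√(1/87 + 1/130) = 8.2746.
z* = 1.960; margin = 1.960 × 8.2746 = 16.2182.
Difference = 414.8 − 410.8 = 4.0000.
4.0000 ± 16.2182 → (-12.22, 20.22).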